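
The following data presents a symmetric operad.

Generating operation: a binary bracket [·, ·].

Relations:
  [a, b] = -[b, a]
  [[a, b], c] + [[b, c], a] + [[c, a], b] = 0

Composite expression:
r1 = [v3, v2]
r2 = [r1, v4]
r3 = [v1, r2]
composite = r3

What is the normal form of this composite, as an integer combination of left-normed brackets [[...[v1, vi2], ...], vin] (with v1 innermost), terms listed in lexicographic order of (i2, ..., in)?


-[[[v1, v2], v3], v4] + [[[v1, v3], v2], v4] + [[[v1, v4], v2], v3] - [[[v1, v4], v3], v2]

A multilinear Lie element is pinned by v1-initial words (v1 innermost).
Composite bracket: [v1, [[v3, v2], v4]]
Under [a, b] = ab - ba we get 8 signed associative words (2^3 = 8).
Collect the words opening with v1:
  word v1v2v3v4 has sign -1, contributing -[[[v1, v2], v3], v4]
  word v1v3v2v4 has sign +1, contributing +[[[v1, v3], v2], v4]
  word v1v4v2v3 has sign +1, contributing +[[[v1, v4], v2], v3]
  word v1v4v3v2 has sign -1, contributing -[[[v1, v4], v3], v2]


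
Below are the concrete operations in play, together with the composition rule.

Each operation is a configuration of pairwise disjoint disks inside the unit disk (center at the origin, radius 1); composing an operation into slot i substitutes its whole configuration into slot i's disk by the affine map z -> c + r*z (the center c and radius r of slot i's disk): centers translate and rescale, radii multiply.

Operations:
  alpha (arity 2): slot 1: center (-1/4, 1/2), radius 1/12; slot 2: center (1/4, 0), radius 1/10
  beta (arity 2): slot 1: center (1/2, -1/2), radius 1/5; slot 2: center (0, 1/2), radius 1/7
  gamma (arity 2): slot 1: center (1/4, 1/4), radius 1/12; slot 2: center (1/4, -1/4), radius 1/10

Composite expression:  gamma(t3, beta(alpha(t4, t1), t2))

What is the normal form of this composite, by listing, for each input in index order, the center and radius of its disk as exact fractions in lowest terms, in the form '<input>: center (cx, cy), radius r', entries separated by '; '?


t1: center (61/200, -3/10), radius 1/500; t2: center (1/4, -1/5), radius 1/70; t3: center (1/4, 1/4), radius 1/12; t4: center (59/200, -29/100), radius 1/600

Each t-disk chains the slot maps above it in gamma; radii multiply.
t3 passes through 1 substitution, ending at center (1/4, 1/4), radius 1/12
t4 passes through 3 substitutions, ending at center (59/200, -29/100), radius 1/600
t1 passes through 3 substitutions, ending at center (61/200, -3/10), radius 1/500
t2 passes through 2 substitutions, ending at center (1/4, -1/5), radius 1/70


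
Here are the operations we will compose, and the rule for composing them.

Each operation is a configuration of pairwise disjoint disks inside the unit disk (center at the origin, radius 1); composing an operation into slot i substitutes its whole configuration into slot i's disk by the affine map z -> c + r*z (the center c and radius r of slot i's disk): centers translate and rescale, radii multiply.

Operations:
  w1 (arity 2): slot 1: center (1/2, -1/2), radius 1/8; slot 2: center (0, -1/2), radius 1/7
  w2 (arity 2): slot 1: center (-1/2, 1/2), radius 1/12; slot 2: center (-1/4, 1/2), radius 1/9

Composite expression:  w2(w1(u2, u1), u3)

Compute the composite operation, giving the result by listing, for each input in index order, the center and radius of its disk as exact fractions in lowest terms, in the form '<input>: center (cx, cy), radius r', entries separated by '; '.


u1: center (-1/2, 11/24), radius 1/84; u2: center (-11/24, 11/24), radius 1/96; u3: center (-1/4, 1/2), radius 1/9


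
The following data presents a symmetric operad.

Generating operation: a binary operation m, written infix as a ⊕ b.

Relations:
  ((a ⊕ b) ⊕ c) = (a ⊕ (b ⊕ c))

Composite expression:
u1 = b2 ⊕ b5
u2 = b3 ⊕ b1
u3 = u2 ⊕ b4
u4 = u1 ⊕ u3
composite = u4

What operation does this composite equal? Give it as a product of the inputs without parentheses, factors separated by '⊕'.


b2 ⊕ b5 ⊕ b3 ⊕ b1 ⊕ b4

Key point: m is associative — brackets drop, the b-order remains.
(b2 ⊕ b5) linearizes to b2 ⊕ b5
(b3 ⊕ b1) linearizes to b3 ⊕ b1
((b3 ⊕ b1) ⊕ b4) linearizes to b3 ⊕ b1 ⊕ b4
((b2 ⊕ b5) ⊕ ((b3 ⊕ b1) ⊕ b4)) linearizes to b2 ⊕ b5 ⊕ b3 ⊕ b1 ⊕ b4


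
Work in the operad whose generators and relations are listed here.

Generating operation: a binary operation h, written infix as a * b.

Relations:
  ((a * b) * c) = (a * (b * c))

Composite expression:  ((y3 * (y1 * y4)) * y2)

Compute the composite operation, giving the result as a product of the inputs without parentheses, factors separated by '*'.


y3 * y1 * y4 * y2

Key point: h is associative — brackets drop, the y-order remains.
(y1 * y4) flattens to y1 * y4
(y3 * (y1 * y4)) flattens to y3 * y1 * y4
((y3 * (y1 * y4)) * y2) flattens to y3 * y1 * y4 * y2


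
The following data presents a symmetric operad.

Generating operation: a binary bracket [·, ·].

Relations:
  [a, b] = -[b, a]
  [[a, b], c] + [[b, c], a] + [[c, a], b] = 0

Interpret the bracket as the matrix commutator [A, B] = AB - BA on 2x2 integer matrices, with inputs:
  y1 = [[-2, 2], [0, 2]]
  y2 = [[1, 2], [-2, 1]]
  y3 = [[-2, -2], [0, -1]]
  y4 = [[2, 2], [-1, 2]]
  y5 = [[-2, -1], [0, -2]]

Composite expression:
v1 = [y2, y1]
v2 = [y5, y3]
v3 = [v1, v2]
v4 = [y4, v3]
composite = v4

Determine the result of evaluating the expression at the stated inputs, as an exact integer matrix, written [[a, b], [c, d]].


[[-8, -32], [-16, 8]]


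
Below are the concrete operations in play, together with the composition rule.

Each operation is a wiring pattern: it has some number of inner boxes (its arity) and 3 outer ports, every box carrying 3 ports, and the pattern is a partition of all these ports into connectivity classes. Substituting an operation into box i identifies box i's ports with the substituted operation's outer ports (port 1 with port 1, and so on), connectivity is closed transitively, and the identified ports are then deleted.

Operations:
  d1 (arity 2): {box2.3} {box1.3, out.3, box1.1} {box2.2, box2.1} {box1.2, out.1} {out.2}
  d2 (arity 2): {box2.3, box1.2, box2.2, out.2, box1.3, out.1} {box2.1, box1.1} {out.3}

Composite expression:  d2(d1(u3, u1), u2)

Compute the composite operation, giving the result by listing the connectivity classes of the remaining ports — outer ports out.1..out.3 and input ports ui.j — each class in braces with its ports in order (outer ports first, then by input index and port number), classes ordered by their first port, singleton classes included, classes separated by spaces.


{out.1, out.2, u2.2, u2.3, u3.1, u3.3} {out.3} {u1.1, u1.2} {u1.3} {u2.1, u3.2}

Treat the ports identified at d2 as solder joints: merge, then drop.
the subtree at d1 composes to {out.1, u3.2} {out.2} {out.3, u3.1, u3.3} {u1.1, u1.2} {u1.3} on (u3, u1); out.j = own outer ports
the subtree at d2 composes to {out.1, out.2, u2.2, u2.3, u3.1, u3.3} {out.3} {u1.1, u1.2} {u1.3} {u2.1, u3.2} on (u3, u1, u2); out.j = own outer ports


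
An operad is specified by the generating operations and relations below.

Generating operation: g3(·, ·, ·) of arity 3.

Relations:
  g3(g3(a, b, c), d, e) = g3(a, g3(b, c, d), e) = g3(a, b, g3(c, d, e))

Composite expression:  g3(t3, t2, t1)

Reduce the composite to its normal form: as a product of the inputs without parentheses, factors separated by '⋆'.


t3 ⋆ t2 ⋆ t1

Key point: g3 is associative — brackets drop, the t-order remains.
g3(t3, t2, t1) flattens to t3 ⋆ t2 ⋆ t1


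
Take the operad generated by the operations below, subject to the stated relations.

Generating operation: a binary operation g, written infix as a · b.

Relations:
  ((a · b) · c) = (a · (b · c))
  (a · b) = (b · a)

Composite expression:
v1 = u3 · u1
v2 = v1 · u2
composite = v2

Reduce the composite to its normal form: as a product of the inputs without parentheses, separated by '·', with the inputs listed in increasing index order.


u1 · u2 · u3

Reordering under g is free, so list the u-inputs canonically.
(u3 · u1) flattens to u3 · u1
((u3 · u1) · u2) flattens to u3 · u1 · u2
the factors in increasing index order: u1 · u2 · u3


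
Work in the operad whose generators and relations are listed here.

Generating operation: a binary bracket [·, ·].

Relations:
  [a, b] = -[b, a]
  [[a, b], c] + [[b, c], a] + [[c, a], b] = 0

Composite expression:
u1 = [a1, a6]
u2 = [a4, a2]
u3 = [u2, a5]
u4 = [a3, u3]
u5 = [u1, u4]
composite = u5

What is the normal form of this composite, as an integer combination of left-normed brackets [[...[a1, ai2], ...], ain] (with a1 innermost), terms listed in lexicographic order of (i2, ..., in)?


[[[[[a1, a6], a2], a4], a5], a3] - [[[[[a1, a6], a3], a2], a4], a5] + [[[[[a1, a6], a3], a4], a2], a5] + [[[[[a1, a6], a3], a5], a2], a4] - [[[[[a1, a6], a3], a5], a4], a2] - [[[[[a1, a6], a4], a2], a5], a3] - [[[[[a1, a6], a5], a2], a4], a3] + [[[[[a1, a6], a5], a4], a2], a3]

In the tensor algebra, words opening a1 carry the a1-anchored form.
Composite bracket: [[a1, a6], [a3, [[a4, a2], a5]]]
The bracket unfolds into 32 signed words via [a, b] = ab - ba (2^5 = 32).
Words beginning with a1 determine it all:
  sign of a1a6a2a4a5a3 is +1, so it contributes +[[[[[a1, a6], a2], a4], a5], a3]
  sign of a1a6a3a2a4a5 is -1, so it contributes -[[[[[a1, a6], a3], a2], a4], a5]
  sign of a1a6a3a4a2a5 is +1, so it contributes +[[[[[a1, a6], a3], a4], a2], a5]
  sign of a1a6a3a5a2a4 is +1, so it contributes +[[[[[a1, a6], a3], a5], a2], a4]
  sign of a1a6a3a5a4a2 is -1, so it contributes -[[[[[a1, a6], a3], a5], a4], a2]
  sign of a1a6a4a2a5a3 is -1, so it contributes -[[[[[a1, a6], a4], a2], a5], a3]
  sign of a1a6a5a2a4a3 is -1, so it contributes -[[[[[a1, a6], a5], a2], a4], a3]
  sign of a1a6a5a4a2a3 is +1, so it contributes +[[[[[a1, a6], a5], a4], a2], a3]


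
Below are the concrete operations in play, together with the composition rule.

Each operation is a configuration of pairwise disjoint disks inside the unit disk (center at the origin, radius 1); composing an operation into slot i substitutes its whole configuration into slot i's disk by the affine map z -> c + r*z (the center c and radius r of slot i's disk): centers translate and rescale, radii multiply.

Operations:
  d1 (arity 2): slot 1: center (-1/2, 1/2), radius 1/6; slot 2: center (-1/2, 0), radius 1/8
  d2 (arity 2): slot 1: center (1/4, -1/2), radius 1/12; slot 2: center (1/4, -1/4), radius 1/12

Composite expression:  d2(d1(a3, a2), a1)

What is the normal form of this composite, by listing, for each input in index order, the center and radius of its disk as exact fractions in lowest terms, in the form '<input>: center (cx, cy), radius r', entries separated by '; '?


a1: center (1/4, -1/4), radius 1/12; a2: center (5/24, -1/2), radius 1/96; a3: center (5/24, -11/24), radius 1/72

Affine substitution under d2: radii multiply and a-centers shift.
for a3, the 2-step affine chain lands on center (5/24, -11/24), radius 1/72
for a2, the 2-step affine chain lands on center (5/24, -1/2), radius 1/96
for a1, the 1-step affine chain lands on center (1/4, -1/4), radius 1/12


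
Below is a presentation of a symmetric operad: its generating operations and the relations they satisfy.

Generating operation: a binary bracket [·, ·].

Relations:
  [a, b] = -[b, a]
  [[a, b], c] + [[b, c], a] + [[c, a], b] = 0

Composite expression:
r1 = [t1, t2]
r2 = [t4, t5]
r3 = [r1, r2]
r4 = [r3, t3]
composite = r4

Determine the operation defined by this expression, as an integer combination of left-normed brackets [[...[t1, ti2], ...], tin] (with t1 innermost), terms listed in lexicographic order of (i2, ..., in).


Skip Jacobi rewriting: expand, keep t1-initial words, read off terms.
Composite bracket: [[[t1, t2], [t4, t5]], t3]
Full expansion: 16 signed words from ab - ba (2^4 = 16).
Collect the words opening with t1:
  word t1t2t4t5t3 has sign +1, contributing +[[[[t1, t2], t4], t5], t3]
  word t1t2t5t4t3 has sign -1, contributing -[[[[t1, t2], t5], t4], t3]

[[[[t1, t2], t4], t5], t3] - [[[[t1, t2], t5], t4], t3]


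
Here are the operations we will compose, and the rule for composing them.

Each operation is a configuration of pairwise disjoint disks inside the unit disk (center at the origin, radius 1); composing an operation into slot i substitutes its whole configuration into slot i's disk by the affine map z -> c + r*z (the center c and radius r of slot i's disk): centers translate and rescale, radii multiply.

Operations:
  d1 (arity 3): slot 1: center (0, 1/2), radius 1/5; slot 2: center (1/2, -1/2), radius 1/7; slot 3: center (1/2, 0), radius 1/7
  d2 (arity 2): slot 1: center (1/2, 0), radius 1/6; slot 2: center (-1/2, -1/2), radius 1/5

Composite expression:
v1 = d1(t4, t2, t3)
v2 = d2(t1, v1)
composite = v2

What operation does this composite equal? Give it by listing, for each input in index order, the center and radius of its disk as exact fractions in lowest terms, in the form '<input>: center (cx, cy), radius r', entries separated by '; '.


t1: center (1/2, 0), radius 1/6; t2: center (-2/5, -3/5), radius 1/35; t3: center (-2/5, -1/2), radius 1/35; t4: center (-1/2, -2/5), radius 1/25

Nesting under d2 composes maps z -> c + r*z down each t-path.
input t1: applying the 1 nested substitution gives center (1/2, 0), radius 1/6
input t4: applying the 2 nested substitutions gives center (-1/2, -2/5), radius 1/25
input t2: applying the 2 nested substitutions gives center (-2/5, -3/5), radius 1/35
input t3: applying the 2 nested substitutions gives center (-2/5, -1/2), radius 1/35


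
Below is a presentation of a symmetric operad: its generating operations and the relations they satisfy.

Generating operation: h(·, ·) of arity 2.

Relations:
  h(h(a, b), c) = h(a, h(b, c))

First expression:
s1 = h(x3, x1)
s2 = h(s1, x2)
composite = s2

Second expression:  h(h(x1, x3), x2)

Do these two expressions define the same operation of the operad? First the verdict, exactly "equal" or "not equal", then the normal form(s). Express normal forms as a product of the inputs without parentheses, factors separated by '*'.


Normal form of the first expression: x3 * x1 * x2
Normal form of the second expression: x1 * x3 * x2
No match — not equal.

not equal: they reduce to x3 * x1 * x2 and x1 * x3 * x2


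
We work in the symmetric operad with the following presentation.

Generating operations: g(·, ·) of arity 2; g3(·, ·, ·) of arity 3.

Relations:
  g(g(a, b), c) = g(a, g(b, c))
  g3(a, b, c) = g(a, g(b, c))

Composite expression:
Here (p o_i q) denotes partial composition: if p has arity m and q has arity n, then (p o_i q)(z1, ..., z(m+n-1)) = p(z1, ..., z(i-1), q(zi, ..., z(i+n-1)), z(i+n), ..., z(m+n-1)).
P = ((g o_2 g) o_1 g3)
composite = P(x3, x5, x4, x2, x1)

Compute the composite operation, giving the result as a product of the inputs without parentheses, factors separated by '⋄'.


The g-tree's shape is irrelevant; the x-reading-order decides.
g3(x3, x5, x4) reduces to x3 ⋄ x5 ⋄ x4
g(x2, x1) reduces to x2 ⋄ x1
g(g3(x3, x5, x4), g(x2, x1)) reduces to x3 ⋄ x5 ⋄ x4 ⋄ x2 ⋄ x1

x3 ⋄ x5 ⋄ x4 ⋄ x2 ⋄ x1


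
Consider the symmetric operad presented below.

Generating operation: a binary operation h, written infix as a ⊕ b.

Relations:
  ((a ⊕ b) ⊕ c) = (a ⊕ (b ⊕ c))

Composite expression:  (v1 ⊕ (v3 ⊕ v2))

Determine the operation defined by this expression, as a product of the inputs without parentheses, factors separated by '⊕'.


v1 ⊕ v3 ⊕ v2


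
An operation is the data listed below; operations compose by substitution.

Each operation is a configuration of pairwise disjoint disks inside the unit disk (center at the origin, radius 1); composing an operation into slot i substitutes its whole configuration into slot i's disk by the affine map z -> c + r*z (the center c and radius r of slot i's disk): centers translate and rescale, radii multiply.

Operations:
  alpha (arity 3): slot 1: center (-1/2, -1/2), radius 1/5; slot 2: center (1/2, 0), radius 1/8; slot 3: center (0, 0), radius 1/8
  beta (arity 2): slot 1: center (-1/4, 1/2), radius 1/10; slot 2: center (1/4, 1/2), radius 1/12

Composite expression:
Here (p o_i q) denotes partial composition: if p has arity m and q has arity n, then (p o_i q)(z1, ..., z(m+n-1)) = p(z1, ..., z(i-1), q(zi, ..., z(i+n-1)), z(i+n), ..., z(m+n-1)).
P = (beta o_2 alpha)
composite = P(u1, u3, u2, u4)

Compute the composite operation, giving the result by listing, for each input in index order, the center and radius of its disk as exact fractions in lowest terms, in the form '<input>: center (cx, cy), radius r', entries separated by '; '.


u1: center (-1/4, 1/2), radius 1/10; u2: center (7/24, 1/2), radius 1/96; u3: center (5/24, 11/24), radius 1/60; u4: center (1/4, 1/2), radius 1/96

Nesting under beta composes maps z -> c + r*z down each u-path.
u1 passes through 1 substitution, ending at center (-1/4, 1/2), radius 1/10
u3 passes through 2 substitutions, ending at center (5/24, 11/24), radius 1/60
u2 passes through 2 substitutions, ending at center (7/24, 1/2), radius 1/96
u4 passes through 2 substitutions, ending at center (1/4, 1/2), radius 1/96


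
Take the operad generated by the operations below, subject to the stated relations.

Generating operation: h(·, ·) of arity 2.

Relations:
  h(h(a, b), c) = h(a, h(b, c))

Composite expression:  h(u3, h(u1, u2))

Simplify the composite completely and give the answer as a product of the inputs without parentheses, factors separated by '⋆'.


u3 ⋆ u1 ⋆ u2

The h-tree's shape is irrelevant; the u-reading-order decides.
h(u1, u2) spells out as u1 ⋆ u2
h(u3, h(u1, u2)) spells out as u3 ⋆ u1 ⋆ u2


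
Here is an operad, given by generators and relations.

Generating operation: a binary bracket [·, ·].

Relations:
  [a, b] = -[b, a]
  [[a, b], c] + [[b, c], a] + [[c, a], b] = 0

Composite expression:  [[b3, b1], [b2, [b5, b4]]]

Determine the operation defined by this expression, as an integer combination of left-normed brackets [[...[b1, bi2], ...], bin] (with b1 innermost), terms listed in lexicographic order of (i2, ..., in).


[[[[b1, b3], b2], b4], b5] - [[[[b1, b3], b2], b5], b4] - [[[[b1, b3], b4], b5], b2] + [[[[b1, b3], b5], b4], b2]


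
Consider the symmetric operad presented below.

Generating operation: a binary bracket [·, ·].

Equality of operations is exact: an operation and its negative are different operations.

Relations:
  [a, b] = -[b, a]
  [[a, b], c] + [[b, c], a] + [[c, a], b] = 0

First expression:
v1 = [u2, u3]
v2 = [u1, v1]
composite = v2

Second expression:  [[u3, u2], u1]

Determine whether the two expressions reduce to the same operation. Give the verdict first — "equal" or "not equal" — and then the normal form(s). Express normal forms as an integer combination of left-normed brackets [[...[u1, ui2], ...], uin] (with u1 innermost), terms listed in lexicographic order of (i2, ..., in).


Normal form of the first expression: [[u1, u2], u3] - [[u1, u3], u2]
Normal form of the second expression: [[u1, u2], u3] - [[u1, u3], u2]
Identical normal forms: equal.

equal — both sides give [[u1, u2], u3] - [[u1, u3], u2]


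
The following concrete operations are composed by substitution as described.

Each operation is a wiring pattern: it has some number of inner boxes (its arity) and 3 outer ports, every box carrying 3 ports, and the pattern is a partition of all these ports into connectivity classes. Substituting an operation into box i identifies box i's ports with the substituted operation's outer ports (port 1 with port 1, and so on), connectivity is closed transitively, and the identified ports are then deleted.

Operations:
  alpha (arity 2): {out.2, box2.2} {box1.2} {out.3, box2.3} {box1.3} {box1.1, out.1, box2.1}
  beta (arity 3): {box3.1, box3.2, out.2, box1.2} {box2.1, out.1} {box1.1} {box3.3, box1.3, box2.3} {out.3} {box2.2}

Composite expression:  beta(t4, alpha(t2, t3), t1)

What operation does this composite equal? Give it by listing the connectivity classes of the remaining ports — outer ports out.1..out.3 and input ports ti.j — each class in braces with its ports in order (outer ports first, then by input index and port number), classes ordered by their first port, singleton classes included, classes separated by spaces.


After gluing at beta, chains via deleted ports link the t-ports.
alpha over (t2, t3) gives {out.1, t2.1, t3.1} {out.2, t3.2} {out.3, t3.3} {t2.2} {t2.3}, out.j being that stage's outer ports
beta over (t4, t2, t3, t1) gives {out.1, t2.1, t3.1} {out.2, t1.1, t1.2, t4.2} {out.3} {t1.3, t3.3, t4.3} {t2.2} {t2.3} {t3.2} {t4.1}, out.j being that stage's outer ports

{out.1, t2.1, t3.1} {out.2, t1.1, t1.2, t4.2} {out.3} {t1.3, t3.3, t4.3} {t2.2} {t2.3} {t3.2} {t4.1}


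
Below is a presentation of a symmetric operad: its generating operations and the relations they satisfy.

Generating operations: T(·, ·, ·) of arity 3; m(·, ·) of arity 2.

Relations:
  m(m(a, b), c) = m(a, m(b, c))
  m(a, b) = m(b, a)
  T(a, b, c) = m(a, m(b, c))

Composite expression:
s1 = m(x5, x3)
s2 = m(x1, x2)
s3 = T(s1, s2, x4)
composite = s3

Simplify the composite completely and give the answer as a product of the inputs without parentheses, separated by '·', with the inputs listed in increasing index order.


x1 · x2 · x3 · x4 · x5

Both nesting and order wash out for T; what remains is which x's occur.
m(x5, x3) flattens to x5 · x3
m(x1, x2) flattens to x1 · x2
T(m(x5, x3), m(x1, x2), x4) flattens to x5 · x3 · x1 · x2 · x4
sorting the factors by input index: x1 · x2 · x3 · x4 · x5


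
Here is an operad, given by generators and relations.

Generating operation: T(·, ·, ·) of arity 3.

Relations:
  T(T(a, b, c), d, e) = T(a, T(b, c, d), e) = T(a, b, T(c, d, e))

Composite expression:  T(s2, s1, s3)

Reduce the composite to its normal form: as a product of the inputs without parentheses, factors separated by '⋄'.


s2 ⋄ s1 ⋄ s3

Key point: T is associative — brackets drop, the s-order remains.
T(s2, s1, s3) unparenthesizes to s2 ⋄ s1 ⋄ s3


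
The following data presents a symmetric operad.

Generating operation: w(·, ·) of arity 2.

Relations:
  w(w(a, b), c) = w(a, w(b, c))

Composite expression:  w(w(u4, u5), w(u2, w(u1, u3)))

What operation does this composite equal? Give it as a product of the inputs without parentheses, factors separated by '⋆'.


u4 ⋆ u5 ⋆ u2 ⋆ u1 ⋆ u3

Every regrouping of w is equal, so read the u-inputs in written order.
w(u4, u5) linearizes to u4 ⋆ u5
w(u1, u3) linearizes to u1 ⋆ u3
w(u2, w(u1, u3)) linearizes to u2 ⋆ u1 ⋆ u3
w(w(u4, u5), w(u2, w(u1, u3))) linearizes to u4 ⋆ u5 ⋆ u2 ⋆ u1 ⋆ u3


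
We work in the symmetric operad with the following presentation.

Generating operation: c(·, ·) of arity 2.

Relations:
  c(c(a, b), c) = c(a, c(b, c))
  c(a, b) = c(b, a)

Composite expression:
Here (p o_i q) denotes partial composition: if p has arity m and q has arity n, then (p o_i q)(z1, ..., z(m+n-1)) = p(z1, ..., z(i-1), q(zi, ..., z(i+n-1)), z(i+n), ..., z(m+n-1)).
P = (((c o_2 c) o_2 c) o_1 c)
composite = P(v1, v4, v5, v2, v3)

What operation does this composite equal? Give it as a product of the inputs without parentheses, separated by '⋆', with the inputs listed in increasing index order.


v1 ⋆ v2 ⋆ v3 ⋆ v4 ⋆ v5

With c associative and commutative, the v-input set is all that matters.
c(v1, v4) unparenthesizes to v1 ⋆ v4
c(v5, v2) unparenthesizes to v5 ⋆ v2
c(c(v5, v2), v3) unparenthesizes to v5 ⋆ v2 ⋆ v3
c(c(v1, v4), c(c(v5, v2), v3)) unparenthesizes to v1 ⋆ v4 ⋆ v5 ⋆ v2 ⋆ v3
putting the inputs in ascending order: v1 ⋆ v2 ⋆ v3 ⋆ v4 ⋆ v5


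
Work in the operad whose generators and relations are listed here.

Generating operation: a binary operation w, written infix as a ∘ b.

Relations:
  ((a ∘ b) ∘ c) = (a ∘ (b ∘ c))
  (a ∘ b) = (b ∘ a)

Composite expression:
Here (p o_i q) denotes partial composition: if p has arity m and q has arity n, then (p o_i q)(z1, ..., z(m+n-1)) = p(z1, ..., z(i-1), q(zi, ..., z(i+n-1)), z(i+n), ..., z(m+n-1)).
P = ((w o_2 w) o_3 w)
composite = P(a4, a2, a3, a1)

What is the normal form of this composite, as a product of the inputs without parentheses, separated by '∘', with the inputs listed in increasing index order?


With w associative and commutative, the a-input set is all that matters.
(a3 ∘ a1) unparenthesizes to a3 ∘ a1
(a2 ∘ (a3 ∘ a1)) unparenthesizes to a2 ∘ a3 ∘ a1
(a4 ∘ (a2 ∘ (a3 ∘ a1))) unparenthesizes to a4 ∘ a2 ∘ a3 ∘ a1
sorting the factors by input index: a1 ∘ a2 ∘ a3 ∘ a4

a1 ∘ a2 ∘ a3 ∘ a4


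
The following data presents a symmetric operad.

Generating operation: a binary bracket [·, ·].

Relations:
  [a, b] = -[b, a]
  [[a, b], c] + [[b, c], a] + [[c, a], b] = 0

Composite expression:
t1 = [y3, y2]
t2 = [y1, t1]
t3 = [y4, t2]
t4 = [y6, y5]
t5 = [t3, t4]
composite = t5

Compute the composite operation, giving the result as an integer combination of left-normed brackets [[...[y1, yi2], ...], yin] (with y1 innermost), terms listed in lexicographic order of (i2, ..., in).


-[[[[[y1, y2], y3], y4], y5], y6] + [[[[[y1, y2], y3], y4], y6], y5] + [[[[[y1, y3], y2], y4], y5], y6] - [[[[[y1, y3], y2], y4], y6], y5]

Left-normed coefficients sit on the y1-initial expansion words.
Composite bracket: [[y4, [y1, [y3, y2]]], [y6, y5]]
Expanding via [a, b] = ab - ba: 32 signed words (2^5 = 32).
The y1-initial words carry the normal form:
  the word y1y2y3y4y5y6 carries sign -1 and contributes -[[[[[y1, y2], y3], y4], y5], y6]
  the word y1y2y3y4y6y5 carries sign +1 and contributes +[[[[[y1, y2], y3], y4], y6], y5]
  the word y1y3y2y4y5y6 carries sign +1 and contributes +[[[[[y1, y3], y2], y4], y5], y6]
  the word y1y3y2y4y6y5 carries sign -1 and contributes -[[[[[y1, y3], y2], y4], y6], y5]


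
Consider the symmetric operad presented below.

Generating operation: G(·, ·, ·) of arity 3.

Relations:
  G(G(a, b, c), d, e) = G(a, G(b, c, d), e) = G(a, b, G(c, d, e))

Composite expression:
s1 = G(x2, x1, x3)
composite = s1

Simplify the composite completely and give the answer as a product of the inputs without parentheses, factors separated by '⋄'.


x2 ⋄ x1 ⋄ x3

Key point: G is associative — brackets drop, the x-order remains.
G(x2, x1, x3) reduces to x2 ⋄ x1 ⋄ x3


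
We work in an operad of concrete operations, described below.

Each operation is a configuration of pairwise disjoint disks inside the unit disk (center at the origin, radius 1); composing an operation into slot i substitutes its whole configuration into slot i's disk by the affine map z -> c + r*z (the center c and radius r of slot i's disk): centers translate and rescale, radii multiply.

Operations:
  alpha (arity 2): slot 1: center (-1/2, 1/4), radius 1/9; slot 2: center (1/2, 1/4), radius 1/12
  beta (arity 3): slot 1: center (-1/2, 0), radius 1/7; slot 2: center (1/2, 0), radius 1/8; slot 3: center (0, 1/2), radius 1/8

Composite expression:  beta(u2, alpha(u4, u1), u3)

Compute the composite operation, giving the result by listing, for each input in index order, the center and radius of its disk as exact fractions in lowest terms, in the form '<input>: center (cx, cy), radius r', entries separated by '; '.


Affine substitution under beta: radii multiply and u-centers shift.
input u2: applying the 1 nested substitution gives center (-1/2, 0), radius 1/7
input u4: applying the 2 nested substitutions gives center (7/16, 1/32), radius 1/72
input u1: applying the 2 nested substitutions gives center (9/16, 1/32), radius 1/96
input u3: applying the 1 nested substitution gives center (0, 1/2), radius 1/8

u1: center (9/16, 1/32), radius 1/96; u2: center (-1/2, 0), radius 1/7; u3: center (0, 1/2), radius 1/8; u4: center (7/16, 1/32), radius 1/72


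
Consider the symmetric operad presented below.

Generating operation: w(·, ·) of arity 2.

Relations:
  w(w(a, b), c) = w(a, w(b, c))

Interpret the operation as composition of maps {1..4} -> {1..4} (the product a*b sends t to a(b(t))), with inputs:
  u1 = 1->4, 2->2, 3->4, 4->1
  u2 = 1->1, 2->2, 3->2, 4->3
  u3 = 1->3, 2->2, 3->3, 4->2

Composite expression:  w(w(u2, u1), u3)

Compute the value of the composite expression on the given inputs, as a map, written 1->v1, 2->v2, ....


1->3, 2->2, 3->3, 4->2


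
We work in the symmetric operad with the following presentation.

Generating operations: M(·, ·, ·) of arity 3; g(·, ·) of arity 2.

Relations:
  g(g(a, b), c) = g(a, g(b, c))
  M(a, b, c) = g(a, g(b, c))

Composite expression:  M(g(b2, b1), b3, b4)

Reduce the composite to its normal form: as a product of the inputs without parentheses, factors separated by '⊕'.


b2 ⊕ b1 ⊕ b3 ⊕ b4


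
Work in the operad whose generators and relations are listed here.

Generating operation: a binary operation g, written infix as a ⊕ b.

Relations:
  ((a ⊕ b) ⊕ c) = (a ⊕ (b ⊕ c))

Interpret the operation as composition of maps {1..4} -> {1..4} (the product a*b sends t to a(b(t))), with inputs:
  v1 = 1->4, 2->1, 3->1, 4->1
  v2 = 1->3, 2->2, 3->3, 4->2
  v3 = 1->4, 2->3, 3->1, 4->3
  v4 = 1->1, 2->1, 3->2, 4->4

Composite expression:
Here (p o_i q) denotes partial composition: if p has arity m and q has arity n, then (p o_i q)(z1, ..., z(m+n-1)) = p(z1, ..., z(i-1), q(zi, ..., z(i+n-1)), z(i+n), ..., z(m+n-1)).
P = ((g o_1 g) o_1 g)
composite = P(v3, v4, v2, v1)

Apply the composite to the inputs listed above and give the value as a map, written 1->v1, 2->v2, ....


1->4, 2->3, 3->3, 4->3


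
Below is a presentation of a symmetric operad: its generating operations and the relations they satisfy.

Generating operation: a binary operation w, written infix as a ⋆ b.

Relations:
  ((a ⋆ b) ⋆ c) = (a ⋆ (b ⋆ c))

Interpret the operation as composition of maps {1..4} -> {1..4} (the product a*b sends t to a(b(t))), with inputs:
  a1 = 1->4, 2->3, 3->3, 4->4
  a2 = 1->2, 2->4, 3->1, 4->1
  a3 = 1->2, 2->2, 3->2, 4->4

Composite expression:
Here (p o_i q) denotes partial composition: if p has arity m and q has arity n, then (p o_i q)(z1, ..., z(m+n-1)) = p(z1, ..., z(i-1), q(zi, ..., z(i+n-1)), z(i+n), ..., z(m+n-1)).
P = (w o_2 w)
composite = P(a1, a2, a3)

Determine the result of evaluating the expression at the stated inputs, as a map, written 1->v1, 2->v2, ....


1->4, 2->4, 3->4, 4->4


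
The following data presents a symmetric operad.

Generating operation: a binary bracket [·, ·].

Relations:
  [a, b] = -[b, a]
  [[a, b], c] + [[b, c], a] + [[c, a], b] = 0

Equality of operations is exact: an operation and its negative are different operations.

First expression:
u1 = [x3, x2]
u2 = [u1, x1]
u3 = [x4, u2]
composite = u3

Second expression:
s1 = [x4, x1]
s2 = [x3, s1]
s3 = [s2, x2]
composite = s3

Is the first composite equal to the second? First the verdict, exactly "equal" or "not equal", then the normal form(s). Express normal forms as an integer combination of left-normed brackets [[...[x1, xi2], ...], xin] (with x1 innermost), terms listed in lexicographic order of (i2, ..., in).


not equal: they reduce to -[[[x1, x2], x3], x4] + [[[x1, x3], x2], x4] and [[[x1, x4], x3], x2]


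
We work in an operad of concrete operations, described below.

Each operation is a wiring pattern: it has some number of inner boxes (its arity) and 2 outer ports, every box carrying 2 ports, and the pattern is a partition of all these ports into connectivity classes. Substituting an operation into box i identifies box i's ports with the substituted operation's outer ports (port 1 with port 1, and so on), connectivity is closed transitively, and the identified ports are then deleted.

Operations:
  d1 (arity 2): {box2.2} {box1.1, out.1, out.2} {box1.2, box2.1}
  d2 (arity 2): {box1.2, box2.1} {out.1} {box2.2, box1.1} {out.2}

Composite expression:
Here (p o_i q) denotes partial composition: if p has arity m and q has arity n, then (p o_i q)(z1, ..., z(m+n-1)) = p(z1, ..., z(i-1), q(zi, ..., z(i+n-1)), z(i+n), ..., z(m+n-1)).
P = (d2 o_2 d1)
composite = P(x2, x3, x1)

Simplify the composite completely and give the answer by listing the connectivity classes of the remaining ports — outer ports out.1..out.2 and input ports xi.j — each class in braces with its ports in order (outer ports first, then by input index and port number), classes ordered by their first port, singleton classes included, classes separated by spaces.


{out.1} {out.2} {x1.1, x3.2} {x1.2} {x2.1, x2.2, x3.1}

Treat the ports identified at d2 as solder joints: merge, then drop.
through d1, on inputs (x3, x1): {out.1, out.2, x3.1} {x1.1, x3.2} {x1.2} (out.j = stage outer ports)
through d2, on inputs (x2, x3, x1): {out.1} {out.2} {x1.1, x3.2} {x1.2} {x2.1, x2.2, x3.1} (out.j = stage outer ports)


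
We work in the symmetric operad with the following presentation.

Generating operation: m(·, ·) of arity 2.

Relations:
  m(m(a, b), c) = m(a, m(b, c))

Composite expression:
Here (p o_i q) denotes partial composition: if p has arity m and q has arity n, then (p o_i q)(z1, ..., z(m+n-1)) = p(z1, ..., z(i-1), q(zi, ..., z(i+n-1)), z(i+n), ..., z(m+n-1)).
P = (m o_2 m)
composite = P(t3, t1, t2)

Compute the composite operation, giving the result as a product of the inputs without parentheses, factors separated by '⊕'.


t3 ⊕ t1 ⊕ t2

Every regrouping of m is equal, so read the t-inputs in written order.
m(t1, t2) flattens to t1 ⊕ t2
m(t3, m(t1, t2)) flattens to t3 ⊕ t1 ⊕ t2


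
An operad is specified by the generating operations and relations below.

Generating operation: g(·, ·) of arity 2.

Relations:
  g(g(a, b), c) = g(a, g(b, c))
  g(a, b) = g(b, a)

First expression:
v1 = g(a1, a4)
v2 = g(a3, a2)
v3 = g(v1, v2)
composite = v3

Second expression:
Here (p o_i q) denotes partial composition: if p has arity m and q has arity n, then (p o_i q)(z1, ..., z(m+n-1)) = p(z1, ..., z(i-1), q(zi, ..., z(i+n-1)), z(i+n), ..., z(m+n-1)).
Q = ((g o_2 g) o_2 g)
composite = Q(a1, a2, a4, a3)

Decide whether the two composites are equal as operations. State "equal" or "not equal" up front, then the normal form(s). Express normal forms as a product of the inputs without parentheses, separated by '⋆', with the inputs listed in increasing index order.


equal: each reduces to a1 ⋆ a2 ⋆ a3 ⋆ a4

Normal form of the first expression: a1 ⋆ a2 ⋆ a3 ⋆ a4
Normal form of the second expression: a1 ⋆ a2 ⋆ a3 ⋆ a4
Both agree, so they are equal.


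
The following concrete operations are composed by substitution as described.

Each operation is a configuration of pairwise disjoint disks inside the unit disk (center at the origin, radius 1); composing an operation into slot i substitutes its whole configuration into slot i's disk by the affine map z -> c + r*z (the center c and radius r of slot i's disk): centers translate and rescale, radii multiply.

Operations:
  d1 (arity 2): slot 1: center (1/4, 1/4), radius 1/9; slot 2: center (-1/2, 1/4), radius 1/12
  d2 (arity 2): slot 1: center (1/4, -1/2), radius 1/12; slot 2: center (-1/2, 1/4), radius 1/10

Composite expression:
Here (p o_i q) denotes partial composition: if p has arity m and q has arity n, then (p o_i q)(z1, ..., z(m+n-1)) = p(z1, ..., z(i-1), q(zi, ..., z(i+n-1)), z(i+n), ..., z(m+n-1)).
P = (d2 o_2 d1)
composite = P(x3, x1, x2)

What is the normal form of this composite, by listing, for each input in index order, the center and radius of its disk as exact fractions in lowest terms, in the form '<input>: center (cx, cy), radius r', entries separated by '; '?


x1: center (-19/40, 11/40), radius 1/90; x2: center (-11/20, 11/40), radius 1/120; x3: center (1/4, -1/2), radius 1/12

Nesting under d2 composes maps z -> c + r*z down each x-path.
x3 passes through 1 substitution, ending at center (1/4, -1/2), radius 1/12
x1 passes through 2 substitutions, ending at center (-19/40, 11/40), radius 1/90
x2 passes through 2 substitutions, ending at center (-11/20, 11/40), radius 1/120


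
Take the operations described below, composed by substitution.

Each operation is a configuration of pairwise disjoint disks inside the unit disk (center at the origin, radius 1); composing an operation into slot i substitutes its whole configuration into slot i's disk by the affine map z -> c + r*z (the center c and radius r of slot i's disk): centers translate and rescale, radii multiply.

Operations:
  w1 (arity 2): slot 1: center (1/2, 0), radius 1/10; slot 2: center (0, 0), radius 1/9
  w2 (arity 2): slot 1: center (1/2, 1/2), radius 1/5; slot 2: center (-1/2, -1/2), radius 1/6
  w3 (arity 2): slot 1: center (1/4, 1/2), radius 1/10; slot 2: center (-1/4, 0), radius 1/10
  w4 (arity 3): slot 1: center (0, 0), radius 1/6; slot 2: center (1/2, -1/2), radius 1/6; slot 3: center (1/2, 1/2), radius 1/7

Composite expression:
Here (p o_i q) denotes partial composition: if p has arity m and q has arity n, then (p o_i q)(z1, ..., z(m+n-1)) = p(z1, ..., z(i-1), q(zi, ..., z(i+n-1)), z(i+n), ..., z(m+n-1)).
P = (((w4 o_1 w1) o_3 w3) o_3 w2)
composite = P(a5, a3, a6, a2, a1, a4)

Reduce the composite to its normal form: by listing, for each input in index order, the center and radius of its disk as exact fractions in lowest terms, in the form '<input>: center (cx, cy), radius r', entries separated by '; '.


a1: center (11/24, -1/2), radius 1/60; a2: center (8/15, -17/40), radius 1/360; a3: center (0, 0), radius 1/54; a4: center (1/2, 1/2), radius 1/7; a5: center (1/12, 0), radius 1/60; a6: center (11/20, -49/120), radius 1/300

Affine substitution under w4: radii multiply and a-centers shift.
a5: after 2 affine steps, its disk has center (1/12, 0), radius 1/60
a3: after 2 affine steps, its disk has center (0, 0), radius 1/54
a6: after 3 affine steps, its disk has center (11/20, -49/120), radius 1/300
a2: after 3 affine steps, its disk has center (8/15, -17/40), radius 1/360
a1: after 2 affine steps, its disk has center (11/24, -1/2), radius 1/60
a4: after 1 affine step, its disk has center (1/2, 1/2), radius 1/7


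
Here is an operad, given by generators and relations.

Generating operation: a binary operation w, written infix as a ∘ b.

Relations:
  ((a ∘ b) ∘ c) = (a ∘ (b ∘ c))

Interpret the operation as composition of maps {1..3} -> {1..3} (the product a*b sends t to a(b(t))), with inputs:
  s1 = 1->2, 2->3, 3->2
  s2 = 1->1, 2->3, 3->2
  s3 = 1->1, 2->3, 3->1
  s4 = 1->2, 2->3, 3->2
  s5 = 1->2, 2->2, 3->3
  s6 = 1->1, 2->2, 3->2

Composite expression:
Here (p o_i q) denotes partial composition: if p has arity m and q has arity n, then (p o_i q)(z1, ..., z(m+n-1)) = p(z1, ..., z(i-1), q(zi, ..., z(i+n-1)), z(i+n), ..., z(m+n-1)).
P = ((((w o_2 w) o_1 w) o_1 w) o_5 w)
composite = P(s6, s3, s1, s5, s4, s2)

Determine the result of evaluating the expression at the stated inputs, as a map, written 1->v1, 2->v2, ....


1->1, 2->1, 3->2

(s6 ∘ s3) = 1->1, 2->2, 3->1
((s6 ∘ s3) ∘ s1) = 1->2, 2->1, 3->2
(s4 ∘ s2) = 1->2, 2->2, 3->3
(s5 ∘ (s4 ∘ s2)) = 1->2, 2->2, 3->3
(((s6 ∘ s3) ∘ s1) ∘ (s5 ∘ (s4 ∘ s2))) = 1->1, 2->1, 3->2


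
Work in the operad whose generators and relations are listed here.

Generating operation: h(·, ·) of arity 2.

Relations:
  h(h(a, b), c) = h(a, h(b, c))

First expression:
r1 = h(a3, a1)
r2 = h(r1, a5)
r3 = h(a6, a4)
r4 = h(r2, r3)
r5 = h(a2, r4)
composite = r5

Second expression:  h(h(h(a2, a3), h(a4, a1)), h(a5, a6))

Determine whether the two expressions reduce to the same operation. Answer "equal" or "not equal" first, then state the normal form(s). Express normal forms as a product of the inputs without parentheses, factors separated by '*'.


not equal; first: a2 * a3 * a1 * a5 * a6 * a4; second: a2 * a3 * a4 * a1 * a5 * a6

Reducing the first expression gives a2 * a3 * a1 * a5 * a6 * a4
Reducing the second expression gives a2 * a3 * a4 * a1 * a5 * a6
The normal forms differ: not equal.


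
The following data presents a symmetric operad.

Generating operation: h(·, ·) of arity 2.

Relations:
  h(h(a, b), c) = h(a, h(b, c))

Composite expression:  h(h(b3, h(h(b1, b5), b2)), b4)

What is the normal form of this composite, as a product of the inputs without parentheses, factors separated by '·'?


b3 · b1 · b5 · b2 · b4
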